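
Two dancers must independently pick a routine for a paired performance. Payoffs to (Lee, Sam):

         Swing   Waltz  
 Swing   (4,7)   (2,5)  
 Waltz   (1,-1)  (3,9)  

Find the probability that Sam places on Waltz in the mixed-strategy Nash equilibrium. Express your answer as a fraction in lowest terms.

Sam's mix q on Swing must make Lee indifferent between Swing and Waltz.
Lee's payoff from Swing: 4q + 2(1−q). From Waltz: 1q + 3(1−q).
Set equal: 3q = 1(1−q) → q = 1/4.
Probability on Waltz is 1 − 1/4 = 3/4.

3/4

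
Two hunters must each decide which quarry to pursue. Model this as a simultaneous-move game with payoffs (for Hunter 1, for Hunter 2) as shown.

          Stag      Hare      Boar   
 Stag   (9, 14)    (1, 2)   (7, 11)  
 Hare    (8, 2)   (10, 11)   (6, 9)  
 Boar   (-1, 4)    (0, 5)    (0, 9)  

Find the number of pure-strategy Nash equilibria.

2

Both Stag: Hunter 1 gets 9 (best alternative 8); Hunter 2 gets 14 (best alternative 11). Neither deviates — NE.
Both Hare: Hunter 1 gets 10 (best alternative 1); Hunter 2 gets 11 (best alternative 9). Neither deviates — NE.
Both Boar is not a NE: Hunter 1 would switch to Stag (7 > 0).
No other cell survives both best-response checks, so there are 2 pure NE.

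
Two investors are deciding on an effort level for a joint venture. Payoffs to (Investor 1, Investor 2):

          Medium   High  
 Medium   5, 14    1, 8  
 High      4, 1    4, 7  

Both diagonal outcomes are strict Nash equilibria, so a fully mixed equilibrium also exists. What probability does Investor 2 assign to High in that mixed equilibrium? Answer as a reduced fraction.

1/4

Investor 2's mix q on Medium must make Investor 1 indifferent between Medium and High.
Investor 1's payoff from Medium: 5q + 1(1−q). From High: 4q + 4(1−q).
Set equal: 1q = 3(1−q) → q = 3/4.
Probability on High is 1 − 3/4 = 1/4.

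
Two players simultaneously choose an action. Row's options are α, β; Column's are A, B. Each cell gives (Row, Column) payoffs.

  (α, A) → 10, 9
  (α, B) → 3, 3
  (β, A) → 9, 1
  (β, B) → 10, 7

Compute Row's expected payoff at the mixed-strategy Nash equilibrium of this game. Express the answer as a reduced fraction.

Column mixes with probability q on A, chosen so Row is indifferent: 10q + 3(1−q) = 9q + 10(1−q) gives q = 7/8.
Row's expected payoff (from either row, since indifferent) is 10·7/8 + 3·1/8 = 73/8.

73/8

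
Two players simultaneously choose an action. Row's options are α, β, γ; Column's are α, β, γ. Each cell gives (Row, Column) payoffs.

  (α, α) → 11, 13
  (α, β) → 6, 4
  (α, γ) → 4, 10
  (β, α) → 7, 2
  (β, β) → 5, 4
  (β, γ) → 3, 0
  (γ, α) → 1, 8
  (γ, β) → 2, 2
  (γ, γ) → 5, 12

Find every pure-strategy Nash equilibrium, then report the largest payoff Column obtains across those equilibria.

13

Both α is a pure NE (Row: 11 ≥ 7; Column: 13 ≥ 10). Column gets 13.
Both γ is a pure NE (Row: 5 ≥ 4; Column: 12 ≥ 8). Column gets 12.
Every other cell has a profitable deviation for at least one player. Highest of {13, 12} is 13.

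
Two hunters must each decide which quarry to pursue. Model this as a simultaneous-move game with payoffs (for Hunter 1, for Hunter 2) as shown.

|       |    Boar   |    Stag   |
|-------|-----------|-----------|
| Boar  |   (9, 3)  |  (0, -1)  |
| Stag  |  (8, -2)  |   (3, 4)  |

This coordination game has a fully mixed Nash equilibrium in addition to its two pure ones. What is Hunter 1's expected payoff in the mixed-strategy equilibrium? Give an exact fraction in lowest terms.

Hunter 2 mixes with probability q on Boar, chosen so Hunter 1 is indifferent: 9q + 0(1−q) = 8q + 3(1−q) gives q = 3/4.
Hunter 1's expected payoff (from either row, since indifferent) is 9·3/4 + 0·1/4 = 27/4.

27/4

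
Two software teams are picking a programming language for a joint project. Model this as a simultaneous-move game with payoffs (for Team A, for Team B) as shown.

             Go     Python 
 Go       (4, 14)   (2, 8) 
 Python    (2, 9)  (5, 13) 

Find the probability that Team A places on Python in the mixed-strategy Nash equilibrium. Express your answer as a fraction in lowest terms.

3/5

Team A's mix p on Go must make Team B indifferent between Go and Python.
Team B's payoff from Go: 14p + 9(1−p). From Python: 8p + 13(1−p).
Set equal: 6p = 4(1−p) → p = 4/10 = 2/5.
Probability on Python is 1 − 2/5 = 3/5.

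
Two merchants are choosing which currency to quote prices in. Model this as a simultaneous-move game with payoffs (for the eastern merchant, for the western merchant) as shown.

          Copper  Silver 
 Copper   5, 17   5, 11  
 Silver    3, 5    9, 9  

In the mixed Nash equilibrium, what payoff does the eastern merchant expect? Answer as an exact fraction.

5

The western merchant mixes with probability q on Copper, chosen so the eastern merchant is indifferent: 5q + 5(1−q) = 3q + 9(1−q) gives q = 2/3.
The eastern merchant's expected payoff (from either row, since indifferent) is 5·2/3 + 5·1/3 = 5.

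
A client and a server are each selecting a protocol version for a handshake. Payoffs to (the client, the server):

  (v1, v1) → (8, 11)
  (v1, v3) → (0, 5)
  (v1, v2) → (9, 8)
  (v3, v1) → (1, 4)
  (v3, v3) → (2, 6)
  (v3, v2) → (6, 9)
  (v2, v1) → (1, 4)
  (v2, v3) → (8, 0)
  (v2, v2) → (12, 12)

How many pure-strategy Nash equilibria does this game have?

Both v1: the client gets 8 (best alternative 1); the server gets 11 (best alternative 8). Neither deviates — NE.
Both v2: the client gets 12 (best alternative 9); the server gets 12 (best alternative 4). Neither deviates — NE.
Both v3 is not a NE: the client would switch to v2 (8 > 2).
No other cell survives both best-response checks, so there are 2 pure NE.

2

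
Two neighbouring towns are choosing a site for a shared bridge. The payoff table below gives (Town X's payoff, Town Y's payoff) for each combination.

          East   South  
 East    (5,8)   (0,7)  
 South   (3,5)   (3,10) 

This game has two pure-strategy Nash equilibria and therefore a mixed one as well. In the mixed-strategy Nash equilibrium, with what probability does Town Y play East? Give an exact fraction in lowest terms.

3/5

Town Y's mix q on East must make Town X indifferent between East and South.
Town X's payoff from East: 5q + 0(1−q). From South: 3q + 3(1−q).
Set equal: 2q = 3(1−q) → q = 3/5.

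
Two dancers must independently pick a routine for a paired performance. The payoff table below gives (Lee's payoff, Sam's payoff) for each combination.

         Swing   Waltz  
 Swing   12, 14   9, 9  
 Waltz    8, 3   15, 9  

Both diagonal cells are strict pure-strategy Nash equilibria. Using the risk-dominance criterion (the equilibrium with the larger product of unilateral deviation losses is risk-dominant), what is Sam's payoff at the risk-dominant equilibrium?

At both Swing: Lee loses 12 − 8 = 4 by deviating; Sam loses 14 − 9 = 5. Product = 4·5 = 20.
At both Waltz: Lee loses 15 − 9 = 6 by deviating; Sam loses 9 − 3 = 6. Product = 6·6 = 36.
36 > 20, so both Waltz is risk-dominant. Sam's payoff there is 9.

9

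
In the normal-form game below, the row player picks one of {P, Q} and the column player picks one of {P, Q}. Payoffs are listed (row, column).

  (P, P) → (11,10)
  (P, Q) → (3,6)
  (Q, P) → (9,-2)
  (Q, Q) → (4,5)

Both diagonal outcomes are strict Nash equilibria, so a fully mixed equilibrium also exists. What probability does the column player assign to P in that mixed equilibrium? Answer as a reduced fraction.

The column player's mix q on P must make the row player indifferent between P and Q.
The row player's payoff from P: 11q + 3(1−q). From Q: 9q + 4(1−q).
Set equal: 2q = 1(1−q) → q = 1/3.

1/3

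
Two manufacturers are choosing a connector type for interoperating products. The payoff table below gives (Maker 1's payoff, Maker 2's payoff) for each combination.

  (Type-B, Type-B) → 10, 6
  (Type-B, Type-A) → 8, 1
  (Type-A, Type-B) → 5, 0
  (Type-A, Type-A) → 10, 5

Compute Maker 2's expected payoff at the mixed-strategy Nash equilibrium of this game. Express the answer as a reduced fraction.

3

Maker 1 mixes with probability p on Type-B, chosen so Maker 2 is indifferent: 6p + 0(1−p) = 1p + 5(1−p) gives p = 1/2.
Maker 2's expected payoff is 6·1/2 + 0·1/2 = 3.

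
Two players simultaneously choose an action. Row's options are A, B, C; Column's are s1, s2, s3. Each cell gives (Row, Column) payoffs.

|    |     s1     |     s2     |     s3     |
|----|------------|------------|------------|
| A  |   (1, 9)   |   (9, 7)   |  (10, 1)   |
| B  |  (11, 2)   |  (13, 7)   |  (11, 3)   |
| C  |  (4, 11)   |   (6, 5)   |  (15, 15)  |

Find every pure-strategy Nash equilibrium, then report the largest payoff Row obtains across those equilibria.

15

(B, s2) is a pure NE (Row: 13 ≥ 9; Column: 7 ≥ 3). Row gets 13.
(C, s3) is a pure NE (Row: 15 ≥ 11; Column: 15 ≥ 11). Row gets 15.
Every other cell has a profitable deviation for at least one player. Highest of {13, 15} is 15.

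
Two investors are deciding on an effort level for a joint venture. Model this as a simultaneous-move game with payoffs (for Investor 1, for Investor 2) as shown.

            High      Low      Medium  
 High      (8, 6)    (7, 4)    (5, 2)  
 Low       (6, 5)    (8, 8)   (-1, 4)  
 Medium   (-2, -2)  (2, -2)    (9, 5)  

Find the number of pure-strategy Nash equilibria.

3

Both High: Investor 1 gets 8 (best alternative 6); Investor 2 gets 6 (best alternative 4). Neither deviates — NE.
Both Low: Investor 1 gets 8 (best alternative 7); Investor 2 gets 8 (best alternative 5). Neither deviates — NE.
Both Medium: Investor 1 gets 9 (best alternative 5); Investor 2 gets 5 (best alternative -2). Neither deviates — NE.
(Medium, Low) is not a NE: Investor 1 would switch to Low (8 > 2).
No other cell survives both best-response checks, so there are 3 pure NE.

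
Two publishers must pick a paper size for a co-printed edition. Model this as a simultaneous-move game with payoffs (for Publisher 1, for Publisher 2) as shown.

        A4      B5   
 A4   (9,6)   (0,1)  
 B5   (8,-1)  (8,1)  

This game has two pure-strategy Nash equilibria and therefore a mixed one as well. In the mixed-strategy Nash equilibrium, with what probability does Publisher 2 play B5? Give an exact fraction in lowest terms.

1/9

Publisher 2's mix q on A4 must make Publisher 1 indifferent between A4 and B5.
Publisher 1's payoff from A4: 9q + 0(1−q). From B5: 8q + 8(1−q).
Set equal: 1q = 8(1−q) → q = 8/9.
Probability on B5 is 1 − 8/9 = 1/9.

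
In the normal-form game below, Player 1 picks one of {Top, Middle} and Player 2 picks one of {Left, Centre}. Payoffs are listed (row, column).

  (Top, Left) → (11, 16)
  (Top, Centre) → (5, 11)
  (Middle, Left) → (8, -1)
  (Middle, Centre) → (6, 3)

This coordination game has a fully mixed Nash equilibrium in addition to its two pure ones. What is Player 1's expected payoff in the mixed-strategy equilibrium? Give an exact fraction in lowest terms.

Player 2 mixes with probability q on Left, chosen so Player 1 is indifferent: 11q + 5(1−q) = 8q + 6(1−q) gives q = 1/4.
Player 1's expected payoff (from either row, since indifferent) is 11·1/4 + 5·3/4 = 13/2.

13/2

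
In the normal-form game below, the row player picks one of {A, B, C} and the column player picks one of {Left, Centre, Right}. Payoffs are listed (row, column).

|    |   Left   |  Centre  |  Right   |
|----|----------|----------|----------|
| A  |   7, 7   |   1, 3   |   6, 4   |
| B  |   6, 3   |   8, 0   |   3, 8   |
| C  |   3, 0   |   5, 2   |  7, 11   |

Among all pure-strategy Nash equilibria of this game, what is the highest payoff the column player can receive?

(A, Left) is a pure NE (the row player: 7 ≥ 6; the column player: 7 ≥ 4). The column player gets 7.
(C, Right) is a pure NE (the row player: 7 ≥ 6; the column player: 11 ≥ 2). The column player gets 11.
Every other cell has a profitable deviation for at least one player. Highest of {7, 11} is 11.

11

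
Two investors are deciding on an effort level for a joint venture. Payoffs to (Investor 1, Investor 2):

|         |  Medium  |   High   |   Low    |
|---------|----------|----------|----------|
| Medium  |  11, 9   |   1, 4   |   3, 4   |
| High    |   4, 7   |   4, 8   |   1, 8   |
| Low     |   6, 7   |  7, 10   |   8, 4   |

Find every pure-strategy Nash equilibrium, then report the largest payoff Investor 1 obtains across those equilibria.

11

Both Medium is a pure NE (Investor 1: 11 ≥ 6; Investor 2: 9 ≥ 4). Investor 1 gets 11.
(Low, High) is a pure NE (Investor 1: 7 ≥ 4; Investor 2: 10 ≥ 7). Investor 1 gets 7.
Every other cell has a profitable deviation for at least one player. Highest of {11, 7} is 11.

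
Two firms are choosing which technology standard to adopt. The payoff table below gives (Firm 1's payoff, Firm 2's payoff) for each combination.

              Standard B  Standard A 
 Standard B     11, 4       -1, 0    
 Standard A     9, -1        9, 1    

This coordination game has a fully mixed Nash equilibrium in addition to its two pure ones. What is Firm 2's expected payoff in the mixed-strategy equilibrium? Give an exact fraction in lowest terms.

2/3

Firm 1 mixes with probability p on Standard B, chosen so Firm 2 is indifferent: 4p + (-1)(1−p) = 0p + 1(1−p) gives p = 1/3.
Firm 2's expected payoff is 4·1/3 + (-1)·2/3 = 2/3.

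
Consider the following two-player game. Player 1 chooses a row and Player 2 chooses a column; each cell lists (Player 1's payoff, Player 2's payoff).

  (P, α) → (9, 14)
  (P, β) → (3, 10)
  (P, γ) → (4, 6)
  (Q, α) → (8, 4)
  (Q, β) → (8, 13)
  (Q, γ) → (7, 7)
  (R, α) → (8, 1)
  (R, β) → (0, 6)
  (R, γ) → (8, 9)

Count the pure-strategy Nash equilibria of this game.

(P, α): Player 1 gets 9 (best alternative 8); Player 2 gets 14 (best alternative 10). Neither deviates — NE.
(Q, β): Player 1 gets 8 (best alternative 3); Player 2 gets 13 (best alternative 7). Neither deviates — NE.
(R, γ): Player 1 gets 8 (best alternative 7); Player 2 gets 9 (best alternative 6). Neither deviates — NE.
(R, β) is not a NE: Player 1 would switch to Q (8 > 0).
No other cell survives both best-response checks, so there are 3 pure NE.

3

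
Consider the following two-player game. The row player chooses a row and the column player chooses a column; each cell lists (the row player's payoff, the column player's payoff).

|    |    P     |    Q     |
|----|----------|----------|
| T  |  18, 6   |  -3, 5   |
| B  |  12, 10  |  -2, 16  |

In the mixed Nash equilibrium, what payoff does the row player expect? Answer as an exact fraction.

0

The column player mixes with probability q on P, chosen so the row player is indifferent: 18q + (-3)(1−q) = 12q + (-2)(1−q) gives q = 1/7.
The row player's expected payoff (from either row, since indifferent) is 18·1/7 + (-3)·6/7 = 0.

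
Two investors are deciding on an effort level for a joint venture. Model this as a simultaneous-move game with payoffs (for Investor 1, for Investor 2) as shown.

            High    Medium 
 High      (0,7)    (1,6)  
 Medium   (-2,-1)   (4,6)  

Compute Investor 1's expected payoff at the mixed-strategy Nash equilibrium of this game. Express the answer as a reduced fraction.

2/5

Investor 2 mixes with probability q on High, chosen so Investor 1 is indifferent: 0q + 1(1−q) = (-2)q + 4(1−q) gives q = 3/5.
Investor 1's expected payoff (from either row, since indifferent) is 0·3/5 + 1·2/5 = 2/5.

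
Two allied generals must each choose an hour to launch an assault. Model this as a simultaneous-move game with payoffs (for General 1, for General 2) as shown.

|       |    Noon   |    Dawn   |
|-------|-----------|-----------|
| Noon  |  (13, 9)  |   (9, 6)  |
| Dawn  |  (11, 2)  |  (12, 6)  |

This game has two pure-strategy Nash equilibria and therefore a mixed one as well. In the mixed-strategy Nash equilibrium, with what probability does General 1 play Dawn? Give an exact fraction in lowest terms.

3/7

General 1's mix p on Noon must make General 2 indifferent between Noon and Dawn.
General 2's payoff from Noon: 9p + 2(1−p). From Dawn: 6p + 6(1−p).
Set equal: 3p = 4(1−p) → p = 4/7.
Probability on Dawn is 1 − 4/7 = 3/7.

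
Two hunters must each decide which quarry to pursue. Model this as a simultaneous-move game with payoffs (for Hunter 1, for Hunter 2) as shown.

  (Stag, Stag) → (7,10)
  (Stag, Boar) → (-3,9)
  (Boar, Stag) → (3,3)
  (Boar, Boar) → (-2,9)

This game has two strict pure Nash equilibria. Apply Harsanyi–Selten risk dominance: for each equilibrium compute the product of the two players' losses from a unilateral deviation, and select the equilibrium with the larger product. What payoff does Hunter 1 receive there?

-2

At both Stag: Hunter 1 loses 7 − 3 = 4 by deviating; Hunter 2 loses 10 − 9 = 1. Product = 4·1 = 4.
At both Boar: Hunter 1 loses -2 − (-3) = 1 by deviating; Hunter 2 loses 9 − 3 = 6. Product = 1·6 = 6.
6 > 4, so both Boar is risk-dominant. Hunter 1's payoff there is -2.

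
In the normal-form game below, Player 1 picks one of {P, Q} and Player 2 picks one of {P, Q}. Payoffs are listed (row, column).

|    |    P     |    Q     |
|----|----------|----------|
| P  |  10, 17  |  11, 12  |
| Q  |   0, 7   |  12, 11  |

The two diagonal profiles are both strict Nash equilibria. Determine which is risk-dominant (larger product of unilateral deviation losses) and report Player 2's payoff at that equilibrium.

At both P: Player 1 loses 10 − 0 = 10 by deviating; Player 2 loses 17 − 12 = 5. Product = 10·5 = 50.
At both Q: Player 1 loses 12 − 11 = 1 by deviating; Player 2 loses 11 − 7 = 4. Product = 1·4 = 4.
50 > 4, so both P is risk-dominant. Player 2's payoff there is 17.

17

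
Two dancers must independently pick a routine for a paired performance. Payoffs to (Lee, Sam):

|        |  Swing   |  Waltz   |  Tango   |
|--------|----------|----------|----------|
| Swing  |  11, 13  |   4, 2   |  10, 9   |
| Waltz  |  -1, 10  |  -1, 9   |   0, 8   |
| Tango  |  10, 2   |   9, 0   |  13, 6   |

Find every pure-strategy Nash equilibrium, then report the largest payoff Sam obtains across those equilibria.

13

Both Swing is a pure NE (Lee: 11 ≥ 10; Sam: 13 ≥ 9). Sam gets 13.
Both Tango is a pure NE (Lee: 13 ≥ 10; Sam: 6 ≥ 2). Sam gets 6.
Every other cell has a profitable deviation for at least one player. Highest of {13, 6} is 13.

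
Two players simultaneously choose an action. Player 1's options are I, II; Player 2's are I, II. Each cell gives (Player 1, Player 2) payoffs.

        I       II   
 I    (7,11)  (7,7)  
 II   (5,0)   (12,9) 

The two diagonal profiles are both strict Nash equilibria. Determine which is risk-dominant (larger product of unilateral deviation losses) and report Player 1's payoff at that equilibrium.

12

At both I: Player 1 loses 7 − 5 = 2 by deviating; Player 2 loses 11 − 7 = 4. Product = 2·4 = 8.
At both II: Player 1 loses 12 − 7 = 5 by deviating; Player 2 loses 9 − 0 = 9. Product = 5·9 = 45.
45 > 8, so both II is risk-dominant. Player 1's payoff there is 12.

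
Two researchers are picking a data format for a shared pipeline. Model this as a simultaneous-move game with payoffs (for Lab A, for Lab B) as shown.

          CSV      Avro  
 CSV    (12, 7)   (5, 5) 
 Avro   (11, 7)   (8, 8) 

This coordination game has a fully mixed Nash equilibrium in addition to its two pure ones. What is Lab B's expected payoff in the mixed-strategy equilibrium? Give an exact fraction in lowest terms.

7

Lab A mixes with probability p on CSV, chosen so Lab B is indifferent: 7p + 7(1−p) = 5p + 8(1−p) gives p = 1/3.
Lab B's expected payoff is 7·1/3 + 7·2/3 = 7.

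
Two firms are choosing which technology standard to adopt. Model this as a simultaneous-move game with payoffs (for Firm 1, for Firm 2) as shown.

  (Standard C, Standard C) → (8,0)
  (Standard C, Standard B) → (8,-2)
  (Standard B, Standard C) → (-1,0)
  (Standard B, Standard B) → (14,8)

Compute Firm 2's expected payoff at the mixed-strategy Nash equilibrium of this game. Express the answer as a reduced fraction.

0

Firm 1 mixes with probability p on Standard C, chosen so Firm 2 is indifferent: 0p + 0(1−p) = (-2)p + 8(1−p) gives p = 4/5.
Firm 2's expected payoff is 0·4/5 + 0·1/5 = 0.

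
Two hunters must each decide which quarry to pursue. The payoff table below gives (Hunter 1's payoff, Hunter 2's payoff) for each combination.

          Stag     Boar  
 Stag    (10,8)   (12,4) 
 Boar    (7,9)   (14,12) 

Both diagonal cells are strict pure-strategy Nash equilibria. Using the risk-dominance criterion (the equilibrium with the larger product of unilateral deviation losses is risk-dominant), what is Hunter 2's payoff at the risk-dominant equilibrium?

8

At both Stag: Hunter 1 loses 10 − 7 = 3 by deviating; Hunter 2 loses 8 − 4 = 4. Product = 3·4 = 12.
At both Boar: Hunter 1 loses 14 − 12 = 2 by deviating; Hunter 2 loses 12 − 9 = 3. Product = 2·3 = 6.
12 > 6, so both Stag is risk-dominant. Hunter 2's payoff there is 8.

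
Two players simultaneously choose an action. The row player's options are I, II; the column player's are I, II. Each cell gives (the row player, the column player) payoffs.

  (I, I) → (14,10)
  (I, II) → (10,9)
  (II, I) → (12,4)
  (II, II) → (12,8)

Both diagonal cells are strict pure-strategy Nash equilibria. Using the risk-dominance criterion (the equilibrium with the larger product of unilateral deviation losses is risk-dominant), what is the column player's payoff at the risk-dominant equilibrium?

At both I: the row player loses 14 − 12 = 2 by deviating; the column player loses 10 − 9 = 1. Product = 2·1 = 2.
At both II: the row player loses 12 − 10 = 2 by deviating; the column player loses 8 − 4 = 4. Product = 2·4 = 8.
8 > 2, so both II is risk-dominant. The column player's payoff there is 8.

8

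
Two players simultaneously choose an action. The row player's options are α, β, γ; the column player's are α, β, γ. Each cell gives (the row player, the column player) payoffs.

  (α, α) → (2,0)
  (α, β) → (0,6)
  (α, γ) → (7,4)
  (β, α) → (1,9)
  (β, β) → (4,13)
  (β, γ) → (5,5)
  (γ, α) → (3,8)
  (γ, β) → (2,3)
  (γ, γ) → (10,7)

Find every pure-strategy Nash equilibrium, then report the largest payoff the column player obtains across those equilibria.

13

Both β is a pure NE (the row player: 4 ≥ 2; the column player: 13 ≥ 9). The column player gets 13.
(γ, α) is a pure NE (the row player: 3 ≥ 2; the column player: 8 ≥ 7). The column player gets 8.
Every other cell has a profitable deviation for at least one player. Highest of {13, 8} is 13.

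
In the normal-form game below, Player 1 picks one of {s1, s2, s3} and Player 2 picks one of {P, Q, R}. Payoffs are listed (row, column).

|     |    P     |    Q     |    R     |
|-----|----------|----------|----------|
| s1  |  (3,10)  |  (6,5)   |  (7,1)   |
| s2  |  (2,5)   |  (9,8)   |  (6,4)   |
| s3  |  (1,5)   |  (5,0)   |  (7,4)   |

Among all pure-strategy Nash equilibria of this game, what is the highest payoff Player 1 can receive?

9

(s1, P) is a pure NE (Player 1: 3 ≥ 2; Player 2: 10 ≥ 5). Player 1 gets 3.
(s2, Q) is a pure NE (Player 1: 9 ≥ 6; Player 2: 8 ≥ 5). Player 1 gets 9.
Every other cell has a profitable deviation for at least one player. Highest of {3, 9} is 9.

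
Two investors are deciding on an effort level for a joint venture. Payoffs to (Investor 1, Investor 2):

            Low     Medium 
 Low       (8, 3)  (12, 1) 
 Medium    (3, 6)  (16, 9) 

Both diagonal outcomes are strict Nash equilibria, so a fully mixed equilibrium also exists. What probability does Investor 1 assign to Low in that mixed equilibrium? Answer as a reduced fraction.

Investor 1's mix p on Low must make Investor 2 indifferent between Low and Medium.
Investor 2's payoff from Low: 3p + 6(1−p). From Medium: 1p + 9(1−p).
Set equal: 2p = 3(1−p) → p = 3/5.

3/5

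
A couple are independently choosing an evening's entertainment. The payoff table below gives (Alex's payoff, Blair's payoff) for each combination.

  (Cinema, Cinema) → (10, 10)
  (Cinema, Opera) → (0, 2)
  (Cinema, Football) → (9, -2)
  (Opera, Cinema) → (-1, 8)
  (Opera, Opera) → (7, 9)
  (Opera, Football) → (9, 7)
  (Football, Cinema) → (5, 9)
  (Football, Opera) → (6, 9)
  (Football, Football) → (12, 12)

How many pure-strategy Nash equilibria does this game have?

3

Both Cinema: Alex gets 10 (best alternative 5); Blair gets 10 (best alternative 2). Neither deviates — NE.
Both Opera: Alex gets 7 (best alternative 6); Blair gets 9 (best alternative 8). Neither deviates — NE.
Both Football: Alex gets 12 (best alternative 9); Blair gets 12 (best alternative 9). Neither deviates — NE.
(Cinema, Football) is not a NE: Alex would switch to Football (12 > 9).
No other cell survives both best-response checks, so there are 3 pure NE.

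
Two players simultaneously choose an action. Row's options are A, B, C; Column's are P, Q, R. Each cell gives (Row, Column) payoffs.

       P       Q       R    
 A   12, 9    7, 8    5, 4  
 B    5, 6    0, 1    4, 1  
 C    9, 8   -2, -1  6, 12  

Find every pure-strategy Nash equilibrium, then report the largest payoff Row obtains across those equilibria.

(A, P) is a pure NE (Row: 12 ≥ 9; Column: 9 ≥ 8). Row gets 12.
(C, R) is a pure NE (Row: 6 ≥ 5; Column: 12 ≥ 8). Row gets 6.
Every other cell has a profitable deviation for at least one player. Highest of {12, 6} is 12.

12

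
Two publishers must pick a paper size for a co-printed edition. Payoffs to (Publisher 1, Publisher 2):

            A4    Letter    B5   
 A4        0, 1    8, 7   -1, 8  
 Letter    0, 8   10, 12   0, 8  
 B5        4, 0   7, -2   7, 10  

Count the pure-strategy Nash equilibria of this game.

2

Both Letter: Publisher 1 gets 10 (best alternative 8); Publisher 2 gets 12 (best alternative 8). Neither deviates — NE.
Both B5: Publisher 1 gets 7 (best alternative 0); Publisher 2 gets 10 (best alternative 0). Neither deviates — NE.
Both A4 is not a NE: Publisher 1 would switch to B5 (4 > 0).
No other cell survives both best-response checks, so there are 2 pure NE.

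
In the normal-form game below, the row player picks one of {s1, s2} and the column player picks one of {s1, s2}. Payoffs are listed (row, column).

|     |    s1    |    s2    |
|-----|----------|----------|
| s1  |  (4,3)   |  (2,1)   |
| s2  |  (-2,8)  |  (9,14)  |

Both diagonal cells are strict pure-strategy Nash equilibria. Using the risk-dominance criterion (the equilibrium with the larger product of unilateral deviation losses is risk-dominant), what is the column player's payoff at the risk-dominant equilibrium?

At both s1: the row player loses 4 − (-2) = 6 by deviating; the column player loses 3 − 1 = 2. Product = 6·2 = 12.
At both s2: the row player loses 9 − 2 = 7 by deviating; the column player loses 14 − 8 = 6. Product = 7·6 = 42.
42 > 12, so both s2 is risk-dominant. The column player's payoff there is 14.

14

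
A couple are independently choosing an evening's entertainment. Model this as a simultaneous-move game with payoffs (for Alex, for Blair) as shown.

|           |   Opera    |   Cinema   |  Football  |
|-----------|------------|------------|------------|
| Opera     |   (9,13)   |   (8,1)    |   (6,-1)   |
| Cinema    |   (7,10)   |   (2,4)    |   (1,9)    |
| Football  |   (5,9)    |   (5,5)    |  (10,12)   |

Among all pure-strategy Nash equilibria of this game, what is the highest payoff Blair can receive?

13

Both Opera is a pure NE (Alex: 9 ≥ 7; Blair: 13 ≥ 1). Blair gets 13.
Both Football is a pure NE (Alex: 10 ≥ 6; Blair: 12 ≥ 9). Blair gets 12.
Every other cell has a profitable deviation for at least one player. Highest of {13, 12} is 13.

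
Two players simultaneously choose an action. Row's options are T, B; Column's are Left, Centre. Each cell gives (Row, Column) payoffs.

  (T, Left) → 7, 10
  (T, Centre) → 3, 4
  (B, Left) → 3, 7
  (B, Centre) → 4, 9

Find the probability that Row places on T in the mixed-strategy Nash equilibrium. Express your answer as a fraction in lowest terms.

Row's mix p on T must make Column indifferent between Left and Centre.
Column's payoff from Left: 10p + 7(1−p). From Centre: 4p + 9(1−p).
Set equal: 6p = 2(1−p) → p = 2/8 = 1/4.

1/4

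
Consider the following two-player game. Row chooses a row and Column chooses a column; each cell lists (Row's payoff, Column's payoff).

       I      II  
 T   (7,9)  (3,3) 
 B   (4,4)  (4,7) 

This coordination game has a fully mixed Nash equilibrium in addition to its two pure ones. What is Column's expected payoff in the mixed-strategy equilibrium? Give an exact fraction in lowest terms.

Row mixes with probability p on T, chosen so Column is indifferent: 9p + 4(1−p) = 3p + 7(1−p) gives p = 1/3.
Column's expected payoff is 9·1/3 + 4·2/3 = 17/3.

17/3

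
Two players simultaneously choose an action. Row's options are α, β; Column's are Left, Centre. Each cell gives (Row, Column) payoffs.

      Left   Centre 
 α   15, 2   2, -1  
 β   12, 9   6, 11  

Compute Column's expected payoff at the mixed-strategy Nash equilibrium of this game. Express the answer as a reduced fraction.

31/5

Row mixes with probability p on α, chosen so Column is indifferent: 2p + 9(1−p) = (-1)p + 11(1−p) gives p = 2/5.
Column's expected payoff is 2·2/5 + 9·3/5 = 31/5.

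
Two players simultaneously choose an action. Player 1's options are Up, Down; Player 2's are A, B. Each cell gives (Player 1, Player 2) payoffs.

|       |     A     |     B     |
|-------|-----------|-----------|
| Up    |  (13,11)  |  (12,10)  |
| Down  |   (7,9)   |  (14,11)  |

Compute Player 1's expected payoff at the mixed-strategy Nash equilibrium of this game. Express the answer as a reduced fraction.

49/4

Player 2 mixes with probability q on A, chosen so Player 1 is indifferent: 13q + 12(1−q) = 7q + 14(1−q) gives q = 1/4.
Player 1's expected payoff (from either row, since indifferent) is 13·1/4 + 12·3/4 = 49/4.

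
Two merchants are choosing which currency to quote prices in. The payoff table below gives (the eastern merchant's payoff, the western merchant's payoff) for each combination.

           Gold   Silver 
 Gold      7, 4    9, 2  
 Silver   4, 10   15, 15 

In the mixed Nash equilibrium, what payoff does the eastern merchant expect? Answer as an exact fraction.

23/3

The western merchant mixes with probability q on Gold, chosen so the eastern merchant is indifferent: 7q + 9(1−q) = 4q + 15(1−q) gives q = 2/3.
The eastern merchant's expected payoff (from either row, since indifferent) is 7·2/3 + 9·1/3 = 23/3.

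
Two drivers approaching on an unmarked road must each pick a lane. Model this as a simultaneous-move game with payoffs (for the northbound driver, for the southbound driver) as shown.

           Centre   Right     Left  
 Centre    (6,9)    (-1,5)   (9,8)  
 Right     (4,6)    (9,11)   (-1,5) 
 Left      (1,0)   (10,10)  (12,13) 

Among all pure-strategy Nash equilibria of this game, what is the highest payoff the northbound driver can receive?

Both Centre is a pure NE (the northbound driver: 6 ≥ 4; the southbound driver: 9 ≥ 8). The northbound driver gets 6.
Both Left is a pure NE (the northbound driver: 12 ≥ 9; the southbound driver: 13 ≥ 10). The northbound driver gets 12.
Every other cell has a profitable deviation for at least one player. Highest of {6, 12} is 12.

12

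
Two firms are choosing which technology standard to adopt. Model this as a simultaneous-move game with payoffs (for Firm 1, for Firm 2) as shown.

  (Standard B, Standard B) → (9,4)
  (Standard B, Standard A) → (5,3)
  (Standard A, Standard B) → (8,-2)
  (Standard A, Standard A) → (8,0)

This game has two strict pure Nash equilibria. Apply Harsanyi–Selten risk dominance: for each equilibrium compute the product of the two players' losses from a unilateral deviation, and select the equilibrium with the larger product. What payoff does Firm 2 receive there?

At both Standard B: Firm 1 loses 9 − 8 = 1 by deviating; Firm 2 loses 4 − 3 = 1. Product = 1·1 = 1.
At both Standard A: Firm 1 loses 8 − 5 = 3 by deviating; Firm 2 loses 0 − (-2) = 2. Product = 3·2 = 6.
6 > 1, so both Standard A is risk-dominant. Firm 2's payoff there is 0.

0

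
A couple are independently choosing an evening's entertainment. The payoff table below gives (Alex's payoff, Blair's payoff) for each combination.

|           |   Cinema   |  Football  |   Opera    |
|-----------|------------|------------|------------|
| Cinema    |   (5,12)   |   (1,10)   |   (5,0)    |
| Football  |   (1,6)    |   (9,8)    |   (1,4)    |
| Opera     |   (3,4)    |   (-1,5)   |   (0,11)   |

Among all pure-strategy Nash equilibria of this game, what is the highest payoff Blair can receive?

Both Cinema is a pure NE (Alex: 5 ≥ 3; Blair: 12 ≥ 10). Blair gets 12.
Both Football is a pure NE (Alex: 9 ≥ 1; Blair: 8 ≥ 6). Blair gets 8.
Every other cell has a profitable deviation for at least one player. Highest of {12, 8} is 12.

12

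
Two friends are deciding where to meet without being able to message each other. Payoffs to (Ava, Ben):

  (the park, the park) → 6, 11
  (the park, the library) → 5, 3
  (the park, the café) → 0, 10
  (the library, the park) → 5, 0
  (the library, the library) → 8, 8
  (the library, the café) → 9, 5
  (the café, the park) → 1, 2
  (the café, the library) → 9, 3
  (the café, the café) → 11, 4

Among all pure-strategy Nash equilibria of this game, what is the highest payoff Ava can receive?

11

Both the park is a pure NE (Ava: 6 ≥ 5; Ben: 11 ≥ 10). Ava gets 6.
Both the café is a pure NE (Ava: 11 ≥ 9; Ben: 4 ≥ 3). Ava gets 11.
Every other cell has a profitable deviation for at least one player. Highest of {6, 11} is 11.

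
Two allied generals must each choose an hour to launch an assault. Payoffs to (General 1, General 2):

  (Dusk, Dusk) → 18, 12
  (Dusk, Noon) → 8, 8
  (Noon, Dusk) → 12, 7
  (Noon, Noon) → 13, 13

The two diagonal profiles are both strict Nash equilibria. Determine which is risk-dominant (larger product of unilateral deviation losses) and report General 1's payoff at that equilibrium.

13

At both Dusk: General 1 loses 18 − 12 = 6 by deviating; General 2 loses 12 − 8 = 4. Product = 6·4 = 24.
At both Noon: General 1 loses 13 − 8 = 5 by deviating; General 2 loses 13 − 7 = 6. Product = 5·6 = 30.
30 > 24, so both Noon is risk-dominant. General 1's payoff there is 13.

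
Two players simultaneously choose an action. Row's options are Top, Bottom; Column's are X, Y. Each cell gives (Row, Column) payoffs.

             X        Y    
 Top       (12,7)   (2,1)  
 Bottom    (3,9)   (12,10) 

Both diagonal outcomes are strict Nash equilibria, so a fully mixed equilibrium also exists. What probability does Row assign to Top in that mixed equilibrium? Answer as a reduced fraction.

Row's mix p on Top must make Column indifferent between X and Y.
Column's payoff from X: 7p + 9(1−p). From Y: 1p + 10(1−p).
Set equal: 6p = 1(1−p) → p = 1/7.

1/7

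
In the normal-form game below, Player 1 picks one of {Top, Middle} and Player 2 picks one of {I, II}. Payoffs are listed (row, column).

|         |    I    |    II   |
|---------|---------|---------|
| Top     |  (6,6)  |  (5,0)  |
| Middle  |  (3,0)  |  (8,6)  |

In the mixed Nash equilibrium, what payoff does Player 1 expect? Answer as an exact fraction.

Player 2 mixes with probability q on I, chosen so Player 1 is indifferent: 6q + 5(1−q) = 3q + 8(1−q) gives q = 1/2.
Player 1's expected payoff (from either row, since indifferent) is 6·1/2 + 5·1/2 = 11/2.

11/2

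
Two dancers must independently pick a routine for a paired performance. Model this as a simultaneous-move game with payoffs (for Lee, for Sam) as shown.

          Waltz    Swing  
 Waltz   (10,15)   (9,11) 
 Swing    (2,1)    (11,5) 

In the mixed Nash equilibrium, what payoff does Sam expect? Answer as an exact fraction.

8

Lee mixes with probability p on Waltz, chosen so Sam is indifferent: 15p + 1(1−p) = 11p + 5(1−p) gives p = 1/2.
Sam's expected payoff is 15·1/2 + 1·1/2 = 8.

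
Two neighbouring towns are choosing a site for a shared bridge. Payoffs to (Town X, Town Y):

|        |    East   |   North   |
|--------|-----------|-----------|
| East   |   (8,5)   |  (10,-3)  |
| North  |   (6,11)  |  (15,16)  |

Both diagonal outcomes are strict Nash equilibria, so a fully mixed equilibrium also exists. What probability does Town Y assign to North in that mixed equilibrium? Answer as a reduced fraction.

2/7

Town Y's mix q on East must make Town X indifferent between East and North.
Town X's payoff from East: 8q + 10(1−q). From North: 6q + 15(1−q).
Set equal: 2q = 5(1−q) → q = 5/7.
Probability on North is 1 − 5/7 = 2/7.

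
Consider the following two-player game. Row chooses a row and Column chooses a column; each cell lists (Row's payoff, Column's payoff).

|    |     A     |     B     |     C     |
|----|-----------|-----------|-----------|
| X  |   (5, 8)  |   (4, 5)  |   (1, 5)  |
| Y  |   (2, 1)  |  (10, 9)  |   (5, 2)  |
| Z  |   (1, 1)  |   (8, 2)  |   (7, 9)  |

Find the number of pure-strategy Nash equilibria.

3

(X, A): Row gets 5 (best alternative 2); Column gets 8 (best alternative 5). Neither deviates — NE.
(Y, B): Row gets 10 (best alternative 8); Column gets 9 (best alternative 2). Neither deviates — NE.
(Z, C): Row gets 7 (best alternative 5); Column gets 9 (best alternative 2). Neither deviates — NE.
(X, C) is not a NE: Row would switch to Z (7 > 1).
No other cell survives both best-response checks, so there are 3 pure NE.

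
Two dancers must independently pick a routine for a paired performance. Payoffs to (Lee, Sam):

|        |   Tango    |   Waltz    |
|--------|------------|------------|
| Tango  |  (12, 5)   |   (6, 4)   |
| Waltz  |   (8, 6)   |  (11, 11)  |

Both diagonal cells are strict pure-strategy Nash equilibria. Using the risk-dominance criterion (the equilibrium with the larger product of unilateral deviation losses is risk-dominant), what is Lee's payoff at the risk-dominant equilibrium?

11

At both Tango: Lee loses 12 − 8 = 4 by deviating; Sam loses 5 − 4 = 1. Product = 4·1 = 4.
At both Waltz: Lee loses 11 − 6 = 5 by deviating; Sam loses 11 − 6 = 5. Product = 5·5 = 25.
25 > 4, so both Waltz is risk-dominant. Lee's payoff there is 11.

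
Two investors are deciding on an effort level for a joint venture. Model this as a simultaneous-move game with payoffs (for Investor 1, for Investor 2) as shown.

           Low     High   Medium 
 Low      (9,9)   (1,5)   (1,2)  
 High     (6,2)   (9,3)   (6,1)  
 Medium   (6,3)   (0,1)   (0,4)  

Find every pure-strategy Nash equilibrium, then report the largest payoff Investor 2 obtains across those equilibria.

9

Both Low is a pure NE (Investor 1: 9 ≥ 6; Investor 2: 9 ≥ 5). Investor 2 gets 9.
Both High is a pure NE (Investor 1: 9 ≥ 1; Investor 2: 3 ≥ 2). Investor 2 gets 3.
Every other cell has a profitable deviation for at least one player. Highest of {9, 3} is 9.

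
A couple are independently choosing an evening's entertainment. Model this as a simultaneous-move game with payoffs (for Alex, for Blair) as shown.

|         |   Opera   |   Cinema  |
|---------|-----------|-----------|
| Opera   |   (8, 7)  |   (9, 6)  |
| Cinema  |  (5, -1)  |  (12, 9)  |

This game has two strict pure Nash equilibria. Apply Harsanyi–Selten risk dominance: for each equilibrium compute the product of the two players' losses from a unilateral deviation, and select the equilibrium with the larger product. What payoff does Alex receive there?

At both Opera: Alex loses 8 − 5 = 3 by deviating; Blair loses 7 − 6 = 1. Product = 3·1 = 3.
At both Cinema: Alex loses 12 − 9 = 3 by deviating; Blair loses 9 − (-1) = 10. Product = 3·10 = 30.
30 > 3, so both Cinema is risk-dominant. Alex's payoff there is 12.

12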